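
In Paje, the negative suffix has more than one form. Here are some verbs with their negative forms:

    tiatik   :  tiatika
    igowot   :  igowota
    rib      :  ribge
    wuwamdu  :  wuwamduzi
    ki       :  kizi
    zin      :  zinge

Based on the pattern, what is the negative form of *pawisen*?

pawisenge

The alternation tracks the final sound of the stem — -a when the stem ends in a voiceless consonant (*tiatik*, *igowot*); -ge when the stem ends in a voiced consonant (*rib*, *zin*); -zi when the stem ends in a vowel (*wuwamdu*, *ki*).
*pawisen* — final sound /n/ (a voiced consonant) → -ge → *pawisenge*.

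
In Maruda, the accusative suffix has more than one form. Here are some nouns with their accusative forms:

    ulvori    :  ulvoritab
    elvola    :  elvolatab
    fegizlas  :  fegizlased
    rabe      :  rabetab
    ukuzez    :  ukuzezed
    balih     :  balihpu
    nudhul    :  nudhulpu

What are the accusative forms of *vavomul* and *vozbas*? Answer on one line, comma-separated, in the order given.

vavomulpu, vozbased

The suffix is conditioned by the final sound: -ed when the stem ends in a sibilant (*fegizlas*, *ukuzez*); -pu when the stem ends in a non-sibilant consonant (*balih*, *nudhul*); -tab when the stem ends in a vowel (*ulvori*, *elvola*, *rabe*).
*vavomul* — final sound /l/ (a non-sibilant consonant) → -pu → *vavomulpu*.
*vozbas*: final sound = /s/, a sibilant → -ed → *vozbased*.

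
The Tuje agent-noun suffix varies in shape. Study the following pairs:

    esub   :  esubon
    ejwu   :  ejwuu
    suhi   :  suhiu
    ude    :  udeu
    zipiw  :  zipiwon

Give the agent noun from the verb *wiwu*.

wiwuu

The suffix is conditioned by the final sound: -on when the stem ends in a consonant (*esub*, *zipiw*); -u when the stem ends in a vowel (*ejwu*, *suhi*, *ude*).
Since the final sound of *wiwu* is /u/ (a vowel), it takes -u, giving *wiwuu*.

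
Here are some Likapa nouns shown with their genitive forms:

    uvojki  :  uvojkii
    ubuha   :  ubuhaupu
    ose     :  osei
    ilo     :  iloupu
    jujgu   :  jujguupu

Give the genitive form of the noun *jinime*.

jinimei

The suffix is conditioned by the last vowel: -i when the last vowel of the stem is a front vowel (*uvojki*, *ose*); -upu when the last vowel of the stem is a back vowel (*ubuha*, *ilo*, *jujgu*).
The last vowel of *jinime* is /e/, which is a front vowel, so the suffix is -i, giving *jinimei*.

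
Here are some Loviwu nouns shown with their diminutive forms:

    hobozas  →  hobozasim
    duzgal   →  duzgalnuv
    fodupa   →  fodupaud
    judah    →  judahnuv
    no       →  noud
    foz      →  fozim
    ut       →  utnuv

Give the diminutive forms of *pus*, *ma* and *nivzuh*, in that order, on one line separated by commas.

pusim, maud, nivzuhnuv

Looking at the final sound of each stem: -im when the stem ends in a sibilant (*hobozas*, *foz*); -nuv when the stem ends in a non-sibilant consonant (*duzgal*, *judah*, *ut*); -ud when the stem ends in a vowel (*fodupa*, *no*).
The final sound of *pus* is /s/, which is a sibilant, so the suffix is -im, giving *pusim*.
Since the final sound of *ma* is /a/ (a vowel), it takes -ud, giving *maud*.
The final sound of *nivzuh* is /h/, which is a non-sibilant consonant, so the suffix is -nuv, giving *nivzuhnuv*.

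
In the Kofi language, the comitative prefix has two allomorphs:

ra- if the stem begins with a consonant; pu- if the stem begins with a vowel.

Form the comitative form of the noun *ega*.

*ega*: first sound = /e/, a vowel → pu- → *puega*.

puega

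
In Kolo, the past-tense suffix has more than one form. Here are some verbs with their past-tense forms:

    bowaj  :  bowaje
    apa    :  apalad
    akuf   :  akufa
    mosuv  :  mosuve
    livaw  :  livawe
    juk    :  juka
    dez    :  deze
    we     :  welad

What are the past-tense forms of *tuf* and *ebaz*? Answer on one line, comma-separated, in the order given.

tufa, ebaze

The alternation tracks the final sound of the stem — -a when the stem ends in a voiceless consonant (*akuf*, *juk*); -e when the stem ends in a voiced consonant (*bowaj*, *mosuv*, *livaw*, *dez*); -lad when the stem ends in a vowel (*apa*, *we*).
The final sound of *tuf* is /f/, which is a voiceless consonant, so the suffix is -a, giving *tufa*.
*ebaz* — final sound /z/ (a voiced consonant) → -e → *ebaze*.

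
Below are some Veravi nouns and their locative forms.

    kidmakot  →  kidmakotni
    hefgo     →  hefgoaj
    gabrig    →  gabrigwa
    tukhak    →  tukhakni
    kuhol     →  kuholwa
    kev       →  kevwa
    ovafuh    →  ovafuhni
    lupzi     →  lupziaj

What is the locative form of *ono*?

onoaj

The pattern is voicing of the final sound: -ni when the stem ends in a voiceless consonant (*kidmakot*, *tukhak*, *ovafuh*); -wa when the stem ends in a voiced consonant (*gabrig*, *kuhol*, *kev*); -aj when the stem ends in a vowel (*hefgo*, *lupzi*).
*ono*: final sound = /o/, a vowel → -aj → *onoaj*.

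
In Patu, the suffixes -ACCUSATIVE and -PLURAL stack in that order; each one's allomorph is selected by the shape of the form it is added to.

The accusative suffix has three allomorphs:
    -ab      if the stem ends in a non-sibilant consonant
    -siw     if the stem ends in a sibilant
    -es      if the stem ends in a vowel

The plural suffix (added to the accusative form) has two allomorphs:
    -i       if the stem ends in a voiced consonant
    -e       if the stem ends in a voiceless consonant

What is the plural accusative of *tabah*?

Since the final sound of *tabah* is /h/ (a non-sibilant consonant), it takes -ab, giving *tabahab*.
Since the final consonant of the accusative form *tabahab* is /b/ (voiced), it takes -i, giving *tabahabi*.

tabahabi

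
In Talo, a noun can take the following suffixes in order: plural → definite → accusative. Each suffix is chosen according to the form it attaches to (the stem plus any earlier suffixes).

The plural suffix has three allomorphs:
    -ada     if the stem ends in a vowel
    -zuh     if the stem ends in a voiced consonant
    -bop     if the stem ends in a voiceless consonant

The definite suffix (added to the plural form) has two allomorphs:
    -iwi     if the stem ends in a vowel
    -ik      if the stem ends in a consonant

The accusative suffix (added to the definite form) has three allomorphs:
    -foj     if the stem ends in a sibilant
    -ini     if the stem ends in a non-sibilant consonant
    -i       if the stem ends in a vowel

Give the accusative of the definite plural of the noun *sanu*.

sanuadaiwii

*sanu*: final sound = /u/, a vowel → -ada → *sanuada*.
The plural form *sanuada* — final sound /a/ (a vowel) → -iwi → *sanuadaiwi*.
The definite form *sanuadaiwi*: final sound = /i/, a vowel → -i → *sanuadaiwii*.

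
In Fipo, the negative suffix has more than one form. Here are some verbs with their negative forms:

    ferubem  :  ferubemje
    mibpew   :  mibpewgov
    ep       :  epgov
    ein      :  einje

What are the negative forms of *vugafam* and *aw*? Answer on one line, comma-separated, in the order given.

vugafamje, awgov

The alternation tracks the final consonant of the stem — -je when the stem ends in a nasal (*ferubem*, *ein*); -gov when the stem ends in a non-nasal consonant (*mibpew*, *ep*).
Since the final consonant of *vugafam* is /m/ (a nasal), it takes -je, giving *vugafamje*.
*aw*: final consonant = /w/, non-nasal → -gov → *awgov*.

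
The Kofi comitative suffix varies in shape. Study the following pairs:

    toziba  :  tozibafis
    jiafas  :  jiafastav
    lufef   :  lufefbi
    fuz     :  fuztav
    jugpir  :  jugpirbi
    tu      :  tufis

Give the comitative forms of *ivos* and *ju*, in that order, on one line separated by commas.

The pattern is sibilance of the final sound: -tav when the stem ends in a sibilant (*jiafas*, *fuz*); -bi when the stem ends in a non-sibilant consonant (*lufef*, *jugpir*); -fis when the stem ends in a vowel (*toziba*, *tu*).
The final sound of *ivos* is /s/, which is a sibilant, so the suffix is -tav, giving *ivostav*.
*ju*: final sound = /u/, a vowel → -fis → *jufis*.

ivostav, jufis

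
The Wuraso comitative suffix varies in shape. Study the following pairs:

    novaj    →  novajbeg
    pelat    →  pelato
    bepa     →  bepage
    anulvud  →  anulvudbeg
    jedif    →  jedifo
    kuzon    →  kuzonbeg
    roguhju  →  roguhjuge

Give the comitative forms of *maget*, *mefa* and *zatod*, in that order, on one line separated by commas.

The alternation tracks the final sound of the stem — -o when the stem ends in a voiceless consonant (*pelat*, *jedif*); -beg when the stem ends in a voiced consonant (*novaj*, *anulvud*, *kuzon*); -ge when the stem ends in a vowel (*bepa*, *roguhju*).
The final sound of *maget* is /t/, which is a voiceless consonant, so the suffix is -o, giving *mageto*.
*mefa*: final sound = /a/, a vowel → -ge → *mefage*.
Since the final sound of *zatod* is /d/ (a voiced consonant), it takes -beg, giving *zatodbeg*.

mageto, mefage, zatodbeg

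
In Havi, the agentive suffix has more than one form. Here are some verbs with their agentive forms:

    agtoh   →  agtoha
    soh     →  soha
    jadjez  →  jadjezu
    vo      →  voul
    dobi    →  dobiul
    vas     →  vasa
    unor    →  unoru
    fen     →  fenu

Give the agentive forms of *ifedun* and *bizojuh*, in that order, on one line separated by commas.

ifedunu, bizojuha

The suffix is conditioned by the final sound: -a when the stem ends in a voiceless consonant (*agtoh*, *soh*, *vas*); -u when the stem ends in a voiced consonant (*jadjez*, *unor*, *fen*); -ul when the stem ends in a vowel (*vo*, *dobi*).
Since the final sound of *ifedun* is /n/ (a voiced consonant), it takes -u, giving *ifedunu*.
*bizojuh*: final sound = /h/, a voiceless consonant → -a → *bizojuha*.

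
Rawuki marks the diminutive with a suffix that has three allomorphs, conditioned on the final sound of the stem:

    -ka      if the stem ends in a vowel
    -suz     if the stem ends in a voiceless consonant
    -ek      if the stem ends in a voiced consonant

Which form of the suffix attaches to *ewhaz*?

Since the final sound of *ewhaz* is /z/ (a voiced consonant), it takes -ek.

-ek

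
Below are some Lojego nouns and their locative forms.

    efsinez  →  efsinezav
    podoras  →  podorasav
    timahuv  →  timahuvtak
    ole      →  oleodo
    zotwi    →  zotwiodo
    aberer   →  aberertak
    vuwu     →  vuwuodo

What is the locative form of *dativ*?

The suffix is conditioned by the final sound: -av when the stem ends in a sibilant (*efsinez*, *podoras*); -tak when the stem ends in a non-sibilant consonant (*timahuv*, *aberer*); -odo when the stem ends in a vowel (*ole*, *zotwi*, *vuwu*).
The final sound of *dativ* is /v/, which is a non-sibilant consonant, so the suffix is -tak, giving *dativtak*.

dativtak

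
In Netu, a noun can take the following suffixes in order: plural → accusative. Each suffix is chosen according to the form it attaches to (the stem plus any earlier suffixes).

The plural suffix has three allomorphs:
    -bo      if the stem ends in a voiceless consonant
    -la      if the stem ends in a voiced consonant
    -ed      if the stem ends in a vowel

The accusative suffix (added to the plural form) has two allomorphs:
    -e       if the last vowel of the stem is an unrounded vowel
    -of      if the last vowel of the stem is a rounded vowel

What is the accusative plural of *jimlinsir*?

jimlinsirlae

The final sound of *jimlinsir* is /r/, which is a voiced consonant, so the plural suffix is -la, giving *jimlinsirla*.
The last vowel of the plural form *jimlinsirla* is /a/, which is an unrounded vowel, so the accusative suffix is -e, giving *jimlinsirlae*.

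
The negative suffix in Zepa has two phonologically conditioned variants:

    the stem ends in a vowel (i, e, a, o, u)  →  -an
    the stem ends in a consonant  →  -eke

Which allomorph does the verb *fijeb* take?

-eke

The final sound of *fijeb* is /b/, which is a consonant, so the suffix is -eke.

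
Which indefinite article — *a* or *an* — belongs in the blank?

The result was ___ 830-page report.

an

The indefinite article is chosen by the initial *sound* of the following word, not its spelling.
The number *830* is spoken "eight hundred …", beginning with /eɪt/ — a vowel sound.
So the article is *an*: The result was an 830-page report.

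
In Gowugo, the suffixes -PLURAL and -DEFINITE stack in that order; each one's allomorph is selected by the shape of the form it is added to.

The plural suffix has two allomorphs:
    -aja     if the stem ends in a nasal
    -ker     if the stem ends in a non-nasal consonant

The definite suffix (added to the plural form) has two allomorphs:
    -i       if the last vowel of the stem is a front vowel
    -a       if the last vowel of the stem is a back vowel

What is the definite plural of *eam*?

*eam* — final consonant /m/ (a nasal) → -aja → *eamaja*.
The plural form *eamaja* — last vowel /a/ (a back vowel) → -a → *eamajaa*.

eamajaa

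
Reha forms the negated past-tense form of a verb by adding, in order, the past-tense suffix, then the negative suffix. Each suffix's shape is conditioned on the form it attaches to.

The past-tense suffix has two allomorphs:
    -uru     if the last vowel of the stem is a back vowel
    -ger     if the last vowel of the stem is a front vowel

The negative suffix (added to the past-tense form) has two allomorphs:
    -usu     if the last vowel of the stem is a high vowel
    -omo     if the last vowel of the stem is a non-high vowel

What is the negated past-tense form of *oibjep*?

*oibjep* — last vowel /e/ (a front vowel) → -ger → *oibjepger*.
The past-tense form *oibjepger* — last vowel /e/ (a non-high vowel) → -omo → *oibjepgeromo*.

oibjepgeromo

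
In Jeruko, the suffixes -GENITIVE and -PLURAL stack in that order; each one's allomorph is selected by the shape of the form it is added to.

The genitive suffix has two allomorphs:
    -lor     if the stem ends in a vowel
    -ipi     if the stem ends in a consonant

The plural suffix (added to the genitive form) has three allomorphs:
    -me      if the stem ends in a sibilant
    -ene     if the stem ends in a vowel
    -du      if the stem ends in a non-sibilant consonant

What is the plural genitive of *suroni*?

*suroni* — final sound /i/ (a vowel) → -lor → *suronilor*.
The genitive form *suronilor*: final sound = /r/, a non-sibilant consonant → -du → *suronilordu*.

suronilordu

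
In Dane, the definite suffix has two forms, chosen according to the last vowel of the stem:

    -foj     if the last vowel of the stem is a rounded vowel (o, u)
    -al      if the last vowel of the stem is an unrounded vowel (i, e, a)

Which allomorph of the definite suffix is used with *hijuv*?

Since the last vowel of *hijuv* is /u/ (a rounded vowel), it takes -foj.

-foj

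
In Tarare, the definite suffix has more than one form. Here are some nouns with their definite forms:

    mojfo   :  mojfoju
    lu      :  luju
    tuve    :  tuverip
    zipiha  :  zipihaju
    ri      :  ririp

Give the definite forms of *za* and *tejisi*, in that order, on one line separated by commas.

zaju, tejisirip

The suffix is conditioned by the last vowel: -rip when the last vowel of the stem is a front vowel (*tuve*, *ri*); -ju when the last vowel of the stem is a back vowel (*mojfo*, *lu*, *zipiha*).
*za*: last vowel = /a/, a back vowel → -ju → *zaju*.
*tejisi* — last vowel /i/ (a front vowel) → -rip → *tejisirip*.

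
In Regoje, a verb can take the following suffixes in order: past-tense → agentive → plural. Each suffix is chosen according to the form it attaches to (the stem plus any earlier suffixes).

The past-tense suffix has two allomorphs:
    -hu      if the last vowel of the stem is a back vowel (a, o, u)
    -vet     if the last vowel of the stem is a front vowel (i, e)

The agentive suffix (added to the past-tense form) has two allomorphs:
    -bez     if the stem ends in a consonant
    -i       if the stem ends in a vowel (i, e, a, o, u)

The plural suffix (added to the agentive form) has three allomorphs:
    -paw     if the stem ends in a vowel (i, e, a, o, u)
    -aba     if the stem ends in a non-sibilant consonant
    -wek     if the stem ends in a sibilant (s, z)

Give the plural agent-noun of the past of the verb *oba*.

*oba*: last vowel = /a/, a back vowel → -hu → *obahu*.
Since the final sound of the past-tense form *obahu* is /u/ (a vowel), it takes -i, giving *obahui*.
The agentive form *obahui*: final sound = /i/, a vowel → -paw → *obahuipaw*.

obahuipaw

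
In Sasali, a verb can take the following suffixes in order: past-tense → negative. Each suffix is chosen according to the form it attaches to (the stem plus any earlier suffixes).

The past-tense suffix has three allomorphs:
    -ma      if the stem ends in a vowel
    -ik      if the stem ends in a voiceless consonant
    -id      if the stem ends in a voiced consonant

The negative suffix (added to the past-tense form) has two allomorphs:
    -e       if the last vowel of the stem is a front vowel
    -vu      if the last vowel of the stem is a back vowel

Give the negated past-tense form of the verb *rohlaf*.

rohlafike

Since the final sound of *rohlaf* is /f/ (a voiceless consonant), it takes -ik, giving *rohlafik*.
The past-tense form *rohlafik*: last vowel = /i/, a front vowel → -e → *rohlafike*.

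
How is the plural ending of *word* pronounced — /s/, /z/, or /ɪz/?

The stem *word* ends in a voiced non-sibilant sound.
The plural suffix surfaces as /ɪz/ after sibilants, /s/ after other voiceless consonants, and /z/ after other voiced sounds.
So the plural -s on *word* is pronounced /z/.

/z/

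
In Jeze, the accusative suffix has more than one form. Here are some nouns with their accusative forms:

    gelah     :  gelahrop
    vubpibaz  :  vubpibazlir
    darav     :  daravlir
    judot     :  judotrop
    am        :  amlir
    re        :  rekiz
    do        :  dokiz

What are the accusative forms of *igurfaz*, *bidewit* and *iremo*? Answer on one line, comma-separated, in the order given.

The suffix is conditioned by the final sound: -rop when the stem ends in a voiceless consonant (*gelah*, *judot*); -lir when the stem ends in a voiced consonant (*vubpibaz*, *darav*, *am*); -kiz when the stem ends in a vowel (*re*, *do*).
Since the final sound of *igurfaz* is /z/ (a voiced consonant), it takes -lir, giving *igurfazlir*.
*bidewit*: final sound = /t/, a voiceless consonant → -rop → *bidewitrop*.
Since the final sound of *iremo* is /o/ (a vowel), it takes -kiz, giving *iremokiz*.

igurfazlir, bidewitrop, iremokiz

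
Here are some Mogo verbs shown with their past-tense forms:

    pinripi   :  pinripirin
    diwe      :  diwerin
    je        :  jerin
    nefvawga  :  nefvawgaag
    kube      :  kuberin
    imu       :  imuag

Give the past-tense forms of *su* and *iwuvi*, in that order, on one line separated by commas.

The suffix is conditioned by the last vowel: -rin when the last vowel of the stem is a front vowel (*pinripi*, *diwe*, *je*, *kube*); -ag when the last vowel of the stem is a back vowel (*nefvawga*, *imu*).
Since the last vowel of *su* is /u/ (a back vowel), it takes -ag, giving *suag*.
*iwuvi* — last vowel /i/ (a front vowel) → -rin → *iwuvirin*.

suag, iwuvirin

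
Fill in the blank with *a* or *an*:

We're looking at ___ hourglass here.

an

The indefinite article is chosen by the initial *sound* of the following word, not its spelling.
*hourglass* begins with the sound /aʊ/ (silent h) — a vowel sound.
So the article is *an*: We're looking at an hourglass here.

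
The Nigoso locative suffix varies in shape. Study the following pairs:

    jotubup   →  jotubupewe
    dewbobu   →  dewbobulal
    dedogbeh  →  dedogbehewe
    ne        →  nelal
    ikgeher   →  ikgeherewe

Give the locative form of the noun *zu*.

zulal

Looking at the final sound of each stem: -ewe when the stem ends in a consonant (*jotubup*, *dedogbeh*, *ikgeher*); -lal when the stem ends in a vowel (*dewbobu*, *ne*).
The final sound of *zu* is /u/, which is a vowel, so the suffix is -lal, giving *zulal*.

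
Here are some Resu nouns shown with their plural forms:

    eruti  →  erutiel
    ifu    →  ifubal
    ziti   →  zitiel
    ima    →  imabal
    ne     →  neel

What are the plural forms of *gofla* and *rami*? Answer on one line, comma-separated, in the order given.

The suffix is conditioned by the last vowel: -el when the last vowel of the stem is a front vowel (*eruti*, *ziti*, *ne*); -bal when the last vowel of the stem is a back vowel (*ifu*, *ima*).
*gofla* — last vowel /a/ (a back vowel) → -bal → *goflabal*.
Since the last vowel of *rami* is /i/ (a front vowel), it takes -el, giving *ramiel*.

goflabal, ramiel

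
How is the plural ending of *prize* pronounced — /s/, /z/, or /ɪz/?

The stem *prize* ends in a sibilant (/s, z, ʃ, ʒ, tʃ, dʒ/).
The plural suffix surfaces as /ɪz/ after sibilants, /s/ after other voiceless consonants, and /z/ after other voiced sounds.
So the plural -s on *prize* is pronounced /ɪz/.

/ɪz/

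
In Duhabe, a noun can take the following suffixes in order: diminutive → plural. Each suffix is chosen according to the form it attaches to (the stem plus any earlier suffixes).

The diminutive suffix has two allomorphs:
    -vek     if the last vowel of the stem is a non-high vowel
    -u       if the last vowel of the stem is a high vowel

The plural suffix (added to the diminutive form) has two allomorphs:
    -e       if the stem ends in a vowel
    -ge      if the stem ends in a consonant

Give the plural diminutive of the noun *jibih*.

The last vowel of *jibih* is /i/, which is a high vowel, so the diminutive suffix is -u, giving *jibihu*.
The diminutive form *jibihu*: final sound = /u/, a vowel → -e → *jibihue*.

jibihue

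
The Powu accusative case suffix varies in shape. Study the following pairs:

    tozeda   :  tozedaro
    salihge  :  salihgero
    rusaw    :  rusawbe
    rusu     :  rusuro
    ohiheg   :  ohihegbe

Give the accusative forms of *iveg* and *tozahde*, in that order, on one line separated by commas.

ivegbe, tozahdero

The alternation tracks the final sound of the stem — -be when the stem ends in a consonant (*rusaw*, *ohiheg*); -ro when the stem ends in a vowel (*tozeda*, *salihge*, *rusu*).
The final sound of *iveg* is /g/, which is a consonant, so the suffix is -be, giving *ivegbe*.
The final sound of *tozahde* is /e/, which is a vowel, so the suffix is -ro, giving *tozahdero*.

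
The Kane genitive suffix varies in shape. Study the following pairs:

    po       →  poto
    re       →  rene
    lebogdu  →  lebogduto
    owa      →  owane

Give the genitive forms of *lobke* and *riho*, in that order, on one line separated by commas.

lobkene, rihoto

Looking at the last vowel of each stem: -to when the last vowel of the stem is a rounded vowel (*po*, *lebogdu*); -ne when the last vowel of the stem is an unrounded vowel (*re*, *owa*).
Since the last vowel of *lobke* is /e/ (an unrounded vowel), it takes -ne, giving *lobkene*.
Since the last vowel of *riho* is /o/ (a rounded vowel), it takes -to, giving *rihoto*.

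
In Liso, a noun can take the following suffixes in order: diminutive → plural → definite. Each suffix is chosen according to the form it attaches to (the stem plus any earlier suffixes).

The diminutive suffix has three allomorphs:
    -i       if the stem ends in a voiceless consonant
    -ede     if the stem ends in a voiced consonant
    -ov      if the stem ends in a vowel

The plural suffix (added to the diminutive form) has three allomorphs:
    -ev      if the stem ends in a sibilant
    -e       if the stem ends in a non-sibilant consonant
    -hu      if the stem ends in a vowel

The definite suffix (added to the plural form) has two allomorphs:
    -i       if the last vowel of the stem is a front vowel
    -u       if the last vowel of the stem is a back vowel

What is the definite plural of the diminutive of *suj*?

sujedehuu

Since the final sound of *suj* is /j/ (a voiced consonant), it takes -ede, giving *sujede*.
Since the final sound of the diminutive form *sujede* is /e/ (a vowel), it takes -hu, giving *sujedehu*.
The plural form *sujedehu*: last vowel = /u/, a back vowel → -u → *sujedehuu*.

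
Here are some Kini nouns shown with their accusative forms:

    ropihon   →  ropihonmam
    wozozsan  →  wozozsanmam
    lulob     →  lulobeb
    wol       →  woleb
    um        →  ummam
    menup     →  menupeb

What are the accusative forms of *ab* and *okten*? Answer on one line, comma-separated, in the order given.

abeb, oktenmam

The alternation tracks the final consonant of the stem — -mam when the stem ends in a nasal (*ropihon*, *wozozsan*, *um*); -eb when the stem ends in a non-nasal consonant (*lulob*, *wol*, *menup*).
*ab* — final consonant /b/ (non-nasal) → -eb → *abeb*.
The final consonant of *okten* is /n/, which is a nasal, so the suffix is -mam, giving *oktenmam*.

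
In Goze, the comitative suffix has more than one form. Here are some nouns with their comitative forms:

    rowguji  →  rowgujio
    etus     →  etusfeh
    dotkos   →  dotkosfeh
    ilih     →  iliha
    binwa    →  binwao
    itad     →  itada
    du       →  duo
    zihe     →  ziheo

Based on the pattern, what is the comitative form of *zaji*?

zajio

The suffix is conditioned by the final sound: -feh when the stem ends in a sibilant (*etus*, *dotkos*); -a when the stem ends in a non-sibilant consonant (*ilih*, *itad*); -o when the stem ends in a vowel (*rowguji*, *binwa*, *du*, *zihe*).
The final sound of *zaji* is /i/, which is a vowel, so the suffix is -o, giving *zajio*.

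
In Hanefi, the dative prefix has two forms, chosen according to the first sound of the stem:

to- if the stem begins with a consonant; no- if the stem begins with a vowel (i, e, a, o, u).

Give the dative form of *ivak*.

*ivak* — first sound /i/ (a vowel) → no- → *noivak*.

noivak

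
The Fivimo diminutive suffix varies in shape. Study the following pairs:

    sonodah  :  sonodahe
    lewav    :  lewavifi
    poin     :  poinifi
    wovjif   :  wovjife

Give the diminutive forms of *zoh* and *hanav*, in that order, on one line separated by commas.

zohe, hanavifi

Looking at the final consonant of each stem: -e when the stem ends in a voiceless consonant (*sonodah*, *wovjif*); -ifi when the stem ends in a voiced consonant (*lewav*, *poin*).
Since the final consonant of *zoh* is /h/ (voiceless), it takes -e, giving *zohe*.
*hanav*: final consonant = /v/, voiced → -ifi → *hanavifi*.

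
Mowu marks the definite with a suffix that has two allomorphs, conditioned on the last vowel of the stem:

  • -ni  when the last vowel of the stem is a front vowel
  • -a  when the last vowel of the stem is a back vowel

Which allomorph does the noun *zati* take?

*zati*: last vowel = /i/, a front vowel → -ni.

-ni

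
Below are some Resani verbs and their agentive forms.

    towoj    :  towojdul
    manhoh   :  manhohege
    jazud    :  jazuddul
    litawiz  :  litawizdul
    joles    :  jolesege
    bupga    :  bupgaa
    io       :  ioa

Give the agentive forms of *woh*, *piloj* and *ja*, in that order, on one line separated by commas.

wohege, pilojdul, jaa

Looking at the final sound of each stem: -ege when the stem ends in a voiceless consonant (*manhoh*, *joles*); -dul when the stem ends in a voiced consonant (*towoj*, *jazud*, *litawiz*); -a when the stem ends in a vowel (*bupga*, *io*).
Since the final sound of *woh* is /h/ (a voiceless consonant), it takes -ege, giving *wohege*.
Since the final sound of *piloj* is /j/ (a voiced consonant), it takes -dul, giving *pilojdul*.
*ja* — final sound /a/ (a vowel) → -a → *jaa*.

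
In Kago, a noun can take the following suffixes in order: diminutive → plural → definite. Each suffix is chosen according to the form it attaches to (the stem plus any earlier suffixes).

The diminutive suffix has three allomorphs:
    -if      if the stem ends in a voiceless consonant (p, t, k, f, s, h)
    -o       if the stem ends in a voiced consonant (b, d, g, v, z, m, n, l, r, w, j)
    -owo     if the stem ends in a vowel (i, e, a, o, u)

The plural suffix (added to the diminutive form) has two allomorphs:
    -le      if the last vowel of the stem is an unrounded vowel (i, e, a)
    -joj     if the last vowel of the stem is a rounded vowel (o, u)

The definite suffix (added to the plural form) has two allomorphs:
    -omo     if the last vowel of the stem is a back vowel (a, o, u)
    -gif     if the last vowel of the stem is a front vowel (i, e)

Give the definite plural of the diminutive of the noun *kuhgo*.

The final sound of *kuhgo* is /o/, which is a vowel, so the diminutive suffix is -owo, giving *kuhgoowo*.
The diminutive form *kuhgoowo*: last vowel = /o/, a rounded vowel → -joj → *kuhgoowojoj*.
Since the last vowel of the plural form *kuhgoowojoj* is /o/ (a back vowel), it takes -omo, giving *kuhgoowojojomo*.

kuhgoowojojomo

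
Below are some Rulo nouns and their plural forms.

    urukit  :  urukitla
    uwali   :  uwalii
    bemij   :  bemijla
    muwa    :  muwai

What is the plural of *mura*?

murai

The pattern is consonant vs. vowel: -la when the stem ends in a consonant (*urukit*, *bemij*); -i when the stem ends in a vowel (*uwali*, *muwa*).
The final sound of *mura* is /a/, which is a vowel, so the suffix is -i, giving *murai*.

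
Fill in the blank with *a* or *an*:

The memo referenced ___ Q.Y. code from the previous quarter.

The indefinite article is chosen by the initial *sound* of the following word, not its spelling.
The initialism *Q.Y.* is read letter by letter; the first letter, Q, is pronounced /kjuː/, which begins with a consonant sound.
So the article is *a*: The memo referenced a Q.Y. code from the previous quarter.

a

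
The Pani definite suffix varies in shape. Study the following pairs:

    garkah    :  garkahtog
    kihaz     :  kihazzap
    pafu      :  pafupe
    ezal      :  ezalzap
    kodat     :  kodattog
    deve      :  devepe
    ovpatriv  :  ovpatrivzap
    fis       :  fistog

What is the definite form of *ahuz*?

The alternation tracks the final sound of the stem — -tog when the stem ends in a voiceless consonant (*garkah*, *kodat*, *fis*); -zap when the stem ends in a voiced consonant (*kihaz*, *ezal*, *ovpatriv*); -pe when the stem ends in a vowel (*pafu*, *deve*).
Since the final sound of *ahuz* is /z/ (a voiced consonant), it takes -zap, giving *ahuzzap*.

ahuzzap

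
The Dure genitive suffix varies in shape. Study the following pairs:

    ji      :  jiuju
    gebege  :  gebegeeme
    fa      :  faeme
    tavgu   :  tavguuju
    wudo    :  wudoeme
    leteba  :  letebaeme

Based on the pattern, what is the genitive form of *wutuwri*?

The alternation tracks the last vowel of the stem — -uju when the last vowel of the stem is a high vowel (*ji*, *tavgu*); -eme when the last vowel of the stem is a non-high vowel (*gebege*, *fa*, *wudo*, *leteba*).
*wutuwri* — last vowel /i/ (a high vowel) → -uju → *wutuwriuju*.

wutuwriuju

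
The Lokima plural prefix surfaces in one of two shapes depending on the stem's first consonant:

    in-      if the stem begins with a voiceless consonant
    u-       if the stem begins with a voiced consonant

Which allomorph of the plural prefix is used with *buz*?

*buz* — first consonant /b/ (voiced) → u-.

u-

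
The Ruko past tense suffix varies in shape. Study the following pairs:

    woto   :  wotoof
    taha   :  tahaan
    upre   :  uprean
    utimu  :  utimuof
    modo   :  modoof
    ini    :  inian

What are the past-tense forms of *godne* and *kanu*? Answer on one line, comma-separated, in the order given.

The suffix is conditioned by the last vowel: -of when the last vowel of the stem is a rounded vowel (*woto*, *utimu*, *modo*); -an when the last vowel of the stem is an unrounded vowel (*taha*, *upre*, *ini*).
Since the last vowel of *godne* is /e/ (an unrounded vowel), it takes -an, giving *godnean*.
*kanu* — last vowel /u/ (a rounded vowel) → -of → *kanuof*.

godnean, kanuof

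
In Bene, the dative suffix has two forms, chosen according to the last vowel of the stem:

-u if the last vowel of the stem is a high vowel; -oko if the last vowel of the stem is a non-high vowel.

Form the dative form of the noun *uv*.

uvu

*uv*: last vowel = /u/, a high vowel → -u → *uvu*.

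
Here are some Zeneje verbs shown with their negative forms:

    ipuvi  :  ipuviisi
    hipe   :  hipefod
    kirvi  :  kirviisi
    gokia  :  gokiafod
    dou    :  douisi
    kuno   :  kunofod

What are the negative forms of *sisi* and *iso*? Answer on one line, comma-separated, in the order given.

The alternation tracks the last vowel of the stem — -isi when the last vowel of the stem is a high vowel (*ipuvi*, *kirvi*, *dou*); -fod when the last vowel of the stem is a non-high vowel (*hipe*, *gokia*, *kuno*).
The last vowel of *sisi* is /i/, which is a high vowel, so the suffix is -isi, giving *sisiisi*.
*iso* — last vowel /o/ (a non-high vowel) → -fod → *isofod*.

sisiisi, isofod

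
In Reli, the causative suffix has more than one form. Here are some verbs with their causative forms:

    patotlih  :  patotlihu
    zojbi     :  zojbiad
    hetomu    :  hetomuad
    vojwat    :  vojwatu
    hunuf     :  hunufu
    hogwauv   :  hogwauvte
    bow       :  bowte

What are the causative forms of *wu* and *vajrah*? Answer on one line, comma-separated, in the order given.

The alternation tracks the final sound of the stem — -u when the stem ends in a voiceless consonant (*patotlih*, *vojwat*, *hunuf*); -te when the stem ends in a voiced consonant (*hogwauv*, *bow*); -ad when the stem ends in a vowel (*zojbi*, *hetomu*).
The final sound of *wu* is /u/, which is a vowel, so the suffix is -ad, giving *wuad*.
*vajrah* — final sound /h/ (a voiceless consonant) → -u → *vajrahu*.

wuad, vajrahu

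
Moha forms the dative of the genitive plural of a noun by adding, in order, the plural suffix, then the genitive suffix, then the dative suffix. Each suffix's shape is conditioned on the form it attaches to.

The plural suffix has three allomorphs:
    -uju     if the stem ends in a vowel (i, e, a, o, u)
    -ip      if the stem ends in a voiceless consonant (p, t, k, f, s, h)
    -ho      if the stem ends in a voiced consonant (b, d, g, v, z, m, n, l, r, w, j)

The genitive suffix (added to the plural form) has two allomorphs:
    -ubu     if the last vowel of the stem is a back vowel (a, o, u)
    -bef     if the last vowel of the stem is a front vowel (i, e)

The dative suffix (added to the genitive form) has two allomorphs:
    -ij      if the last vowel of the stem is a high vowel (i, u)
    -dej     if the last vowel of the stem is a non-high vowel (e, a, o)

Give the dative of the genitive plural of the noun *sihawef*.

*sihawef* — final sound /f/ (a voiceless consonant) → -ip → *sihawefip*.
The last vowel of the plural form *sihawefip* is /i/, which is a front vowel, so the genitive suffix is -bef, giving *sihawefipbef*.
The genitive form *sihawefipbef* — last vowel /e/ (a non-high vowel) → -dej → *sihawefipbefdej*.

sihawefipbefdej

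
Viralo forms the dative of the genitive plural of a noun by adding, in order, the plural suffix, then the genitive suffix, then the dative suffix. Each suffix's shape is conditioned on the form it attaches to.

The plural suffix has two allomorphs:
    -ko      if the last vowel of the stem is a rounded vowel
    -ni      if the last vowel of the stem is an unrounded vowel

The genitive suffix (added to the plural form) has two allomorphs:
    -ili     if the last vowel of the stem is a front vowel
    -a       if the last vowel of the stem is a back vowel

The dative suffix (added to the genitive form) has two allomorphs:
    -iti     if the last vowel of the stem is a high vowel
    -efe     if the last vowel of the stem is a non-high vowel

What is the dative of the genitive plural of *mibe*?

mibeniiliiti

The last vowel of *mibe* is /e/, which is an unrounded vowel, so the plural suffix is -ni, giving *mibeni*.
The plural form *mibeni* — last vowel /i/ (a front vowel) → -ili → *mibeniili*.
The genitive form *mibeniili*: last vowel = /i/, a high vowel → -iti → *mibeniiliiti*.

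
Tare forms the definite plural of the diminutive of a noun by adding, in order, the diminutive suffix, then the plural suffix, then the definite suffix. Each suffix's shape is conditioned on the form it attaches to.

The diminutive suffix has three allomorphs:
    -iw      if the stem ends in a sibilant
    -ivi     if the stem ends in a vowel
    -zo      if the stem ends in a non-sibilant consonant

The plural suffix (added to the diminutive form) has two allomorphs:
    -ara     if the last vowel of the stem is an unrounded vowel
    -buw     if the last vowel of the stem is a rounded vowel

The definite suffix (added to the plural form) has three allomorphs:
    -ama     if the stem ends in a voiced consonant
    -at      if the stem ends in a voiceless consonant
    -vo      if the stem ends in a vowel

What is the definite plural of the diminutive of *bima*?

The final sound of *bima* is /a/, which is a vowel, so the diminutive suffix is -ivi, giving *bimaivi*.
Since the last vowel of the diminutive form *bimaivi* is /i/ (an unrounded vowel), it takes -ara, giving *bimaiviara*.
The plural form *bimaiviara* — final sound /a/ (a vowel) → -vo → *bimaiviaravo*.

bimaiviaravo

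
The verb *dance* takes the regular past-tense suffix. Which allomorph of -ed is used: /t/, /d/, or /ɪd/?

The stem *dance* ends in a voiceless consonant other than /t/.
The -ed suffix is realized as /ɪd/ after /t, d/; as /t/ after other voiceless consonants; and as /d/ after other voiced sounds.
So -ed on *dance* is pronounced /t/.

/t/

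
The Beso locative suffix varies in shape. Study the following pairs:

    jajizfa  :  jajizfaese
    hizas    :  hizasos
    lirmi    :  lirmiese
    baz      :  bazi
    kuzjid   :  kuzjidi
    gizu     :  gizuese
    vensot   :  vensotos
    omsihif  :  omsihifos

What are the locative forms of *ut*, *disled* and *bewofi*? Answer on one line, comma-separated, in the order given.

Looking at the final sound of each stem: -os when the stem ends in a voiceless consonant (*hizas*, *vensot*, *omsihif*); -i when the stem ends in a voiced consonant (*baz*, *kuzjid*); -ese when the stem ends in a vowel (*jajizfa*, *lirmi*, *gizu*).
*ut* — final sound /t/ (a voiceless consonant) → -os → *utos*.
Since the final sound of *disled* is /d/ (a voiced consonant), it takes -i, giving *disledi*.
The final sound of *bewofi* is /i/, which is a vowel, so the suffix is -ese, giving *bewofiese*.

utos, disledi, bewofiese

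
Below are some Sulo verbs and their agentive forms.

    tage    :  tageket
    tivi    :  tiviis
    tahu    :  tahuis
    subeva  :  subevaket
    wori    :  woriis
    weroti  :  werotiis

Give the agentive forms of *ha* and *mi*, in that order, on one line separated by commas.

haket, miis

Looking at the last vowel of each stem: -is when the last vowel of the stem is a high vowel (*tivi*, *tahu*, *wori*, *weroti*); -ket when the last vowel of the stem is a non-high vowel (*tage*, *subeva*).
*ha* — last vowel /a/ (a non-high vowel) → -ket → *haket*.
The last vowel of *mi* is /i/, which is a high vowel, so the suffix is -is, giving *miis*.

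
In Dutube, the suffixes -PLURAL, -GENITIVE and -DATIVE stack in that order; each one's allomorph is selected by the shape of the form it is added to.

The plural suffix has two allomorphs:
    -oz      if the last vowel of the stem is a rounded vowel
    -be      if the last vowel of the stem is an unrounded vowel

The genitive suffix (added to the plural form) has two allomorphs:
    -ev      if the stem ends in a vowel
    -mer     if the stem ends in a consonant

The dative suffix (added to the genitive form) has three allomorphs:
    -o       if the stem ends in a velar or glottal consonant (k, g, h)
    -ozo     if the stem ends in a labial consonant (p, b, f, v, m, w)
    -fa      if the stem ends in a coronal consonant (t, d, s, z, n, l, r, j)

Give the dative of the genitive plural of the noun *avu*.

Since the last vowel of *avu* is /u/ (a rounded vowel), it takes -oz, giving *avuoz*.
Since the final sound of the plural form *avuoz* is /z/ (a consonant), it takes -mer, giving *avuozmer*.
The final consonant of the genitive form *avuozmer* is /r/, which is coronal, so the dative suffix is -fa, giving *avuozmerfa*.

avuozmerfa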